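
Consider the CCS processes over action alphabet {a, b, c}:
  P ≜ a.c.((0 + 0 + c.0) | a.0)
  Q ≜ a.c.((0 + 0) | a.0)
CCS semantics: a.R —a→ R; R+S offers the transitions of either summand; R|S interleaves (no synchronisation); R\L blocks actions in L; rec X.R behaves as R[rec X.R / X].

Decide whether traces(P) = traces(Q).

NO — witness ⟨acc⟩

LTS(P): 6 reachable states
  p0 = a.c.((0 + 0 + c.0) | a.0) has moves -a-> p1
  p1 = c.((0 + 0 + c.0) | a.0) has moves -c-> p2
  p2 = (0 + 0 + c.0) | a.0 has moves -a-> p3, -c-> p4
  p3 = (0 + 0 + c.0) | 0 has moves -c-> p5
  p4 = 0 | a.0 has moves -a-> p5
  p5 = 0 | 0 has moves (no moves)
LTS(Q): 4 reachable states
  q0 = a.c.((0 + 0) | a.0) has moves -a-> q1
  q1 = c.((0 + 0) | a.0) has moves -c-> q2
  q2 = (0 + 0) | a.0 has moves -a-> q3
  q3 = (0 + 0) | 0 has moves (no moves)
Executing acc from P (initial set {p0}):
  [1] a ⇒ {p1}
  [2] c ⇒ {p2}
  [3] c ⇒ {p4}
  P completes σ.
Executing acc from Q (initial set {q0}):
  [1] a ⇒ {q1}
  [2] c ⇒ {q2}
  [3] c ⇒ ∅ (Q stuck)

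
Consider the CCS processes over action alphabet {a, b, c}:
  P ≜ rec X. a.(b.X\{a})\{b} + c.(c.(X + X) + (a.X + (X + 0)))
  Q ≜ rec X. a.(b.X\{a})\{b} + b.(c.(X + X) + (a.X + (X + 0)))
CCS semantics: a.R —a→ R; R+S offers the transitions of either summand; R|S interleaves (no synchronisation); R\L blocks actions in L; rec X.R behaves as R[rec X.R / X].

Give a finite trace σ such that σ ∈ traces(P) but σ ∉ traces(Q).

LTS(P): 4 reachable states
  m0 = rec X. a.(b.X\{a})\{b} + c.(c.(X + X) + (a.X + (X + 0))) → --a--▸ m1, --c--▸ m2
  m1 = (b.(rec X. a.(b.X\{a})\{b} + c.(c.(X + X) + (a.X + (X + 0))))\{a})\{b} → (no moves)
  m2 = c.((rec X. a.(b.X\{a})\{b} + c.(c.(X + X) + (a.X + (X + 0)))) + (rec X. a.(b.X\{a})\{b} + c.(c.(X + X) + (a.X + (X + 0))))) + (a.(rec X. a.(b.X\{a})\{b} + c.(c.(X + X) + (a.X + (X + 0)))) + ((rec X. a.(b.X\{a})\{b} + c.(c.(X + X) + (a.X + (X + 0)))) + 0)) → --a--▸ m0, --a--▸ m1, --c--▸ m2, --c--▸ m3
  m3 = (rec X. a.(b.X\{a})\{b} + c.(c.(X + X) + (a.X + (X + 0)))) + (rec X. a.(b.X\{a})\{b} + c.(c.(X + X) + (a.X + (X + 0)))) → --a--▸ m1, --c--▸ m2
LTS(Q): 4 reachable states
  n0 = rec X. a.(b.X\{a})\{b} + b.(c.(X + X) + (a.X + (X + 0))) → --a--▸ n1, --b--▸ n2
  n1 = (b.(rec X. a.(b.X\{a})\{b} + b.(c.(X + X) + (a.X + (X + 0))))\{a})\{b} → (no moves)
  n2 = c.((rec X. a.(b.X\{a})\{b} + b.(c.(X + X) + (a.X + (X + 0)))) + (rec X. a.(b.X\{a})\{b} + b.(c.(X + X) + (a.X + (X + 0))))) + (a.(rec X. a.(b.X\{a})\{b} + b.(c.(X + X) + (a.X + (X + 0)))) + ((rec X. a.(b.X\{a})\{b} + b.(c.(X + X) + (a.X + (X + 0)))) + 0)) → --a--▸ n0, --a--▸ n1, --b--▸ n2, --c--▸ n3
  n3 = (rec X. a.(b.X\{a})\{b} + b.(c.(X + X) + (a.X + (X + 0)))) + (rec X. a.(b.X\{a})\{b} + b.(c.(X + X) + (a.X + (X + 0)))) → --a--▸ n1, --b--▸ n2
Executing c from P (initial set {m0}):
  [1] c ⇒ {m2}
  ✓ P
Executing c from Q (initial set {n0}):
  [1] c ⇒ ∅  — Q cannot continue

c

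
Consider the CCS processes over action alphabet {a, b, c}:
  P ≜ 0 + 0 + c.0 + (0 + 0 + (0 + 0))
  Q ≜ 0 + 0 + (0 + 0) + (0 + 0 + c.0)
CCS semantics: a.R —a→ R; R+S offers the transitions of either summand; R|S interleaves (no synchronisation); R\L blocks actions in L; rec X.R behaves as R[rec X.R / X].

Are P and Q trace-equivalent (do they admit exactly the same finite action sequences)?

traces(P) = traces(Q)

P's transition system — 2 states:
  u0 = 0 + 0 + c.0 + (0 + 0 + (0 + 0)) → -c-> u1
  u1 = 0 → stopped
Q's transition system — 2 states:
  v0 = 0 + 0 + (0 + 0) + (0 + 0 + c.0) → -c-> v1
  v1 = 0 → stopped
Bisimilarity quotient blocks:
  B0 = {u0, v0}
  B1 = {u1, v1}
u0 ∈ B0, v0 ∈ B0 → same block
Bisimilar ⇒ trace-equivalent.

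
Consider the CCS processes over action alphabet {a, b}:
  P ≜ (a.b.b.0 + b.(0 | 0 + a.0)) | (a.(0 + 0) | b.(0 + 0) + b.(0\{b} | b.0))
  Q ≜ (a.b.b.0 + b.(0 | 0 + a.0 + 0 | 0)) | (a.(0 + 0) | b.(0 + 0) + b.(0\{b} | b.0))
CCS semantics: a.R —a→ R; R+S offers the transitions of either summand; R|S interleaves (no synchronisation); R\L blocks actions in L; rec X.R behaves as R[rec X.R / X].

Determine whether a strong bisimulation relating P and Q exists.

P's transition system — 30 states:
  p0 = (a.b.b.0 + b.(0 | 0 + a.0)) | (a.(0 + 0) | b.(0 + 0) + b.(0\{b} | b.0)) has moves =a=> p1, =a=> p2, =b=> p3, =b=> p4, =b=> p5
  p1 = (a.b.b.0 + b.(0 | 0 + a.0)) | ((0 + 0) | b.(0 + 0)) has moves =a=> p6, =b=> p7, =b=> p8
  p2 = b.b.0 | (a.(0 + 0) | b.(0 + 0) + b.(0\{b} | b.0)) has moves =a=> p6, =b=> p10, =b=> p11, =b=> p9
  p3 = (0 | 0 + a.0) | (a.(0 + 0) | b.(0 + 0) + b.(0\{b} | b.0)) has moves =a=> p12, =a=> p7, =b=> p13, =b=> p14
  p4 = (a.b.b.0 + b.(0 | 0 + a.0)) | (0\{b} | b.0) has moves =a=> p10, =b=> p13, =b=> p15
  p5 = (a.b.b.0 + b.(0 | 0 + a.0)) | (a.(0 + 0) | (0 + 0)) has moves =a=> p11, =a=> p8, =b=> p14
  p6 = b.b.0 | ((0 + 0) | b.(0 + 0)) has moves =b=> p16, =b=> p17
  p7 = (0 | 0 + a.0) | ((0 + 0) | b.(0 + 0)) has moves =a=> p18, =b=> p19
  p8 = (a.b.b.0 + b.(0 | 0 + a.0)) | ((0 + 0) | (0 + 0)) has moves =a=> p17, =b=> p19
  p9 = b.0 | (a.(0 + 0) | b.(0 + 0) + b.(0\{b} | b.0)) has moves =a=> p16, =b=> p12, =b=> p20, =b=> p21
  p10 = b.b.0 | (0\{b} | b.0) has moves =b=> p20, =b=> p22
  p11 = b.b.0 | (a.(0 + 0) | (0 + 0)) has moves =a=> p17, =b=> p21
  p12 = 0 | (a.(0 + 0) | b.(0 + 0) + b.(0\{b} | b.0)) has moves =a=> p18, =b=> p23, =b=> p24
  p13 = (0 | 0 + a.0) | (0\{b} | b.0) has moves =a=> p23, =b=> p25
  p14 = (0 | 0 + a.0) | (a.(0 + 0) | (0 + 0)) has moves =a=> p19, =a=> p24
  p15 = (a.b.b.0 + b.(0 | 0 + a.0)) | (0\{b} | 0) has moves =a=> p22, =b=> p25
  p16 = b.0 | ((0 + 0) | b.(0 + 0)) has moves =b=> p18, =b=> p26
  p17 = b.b.0 | ((0 + 0) | (0 + 0)) has moves =b=> p26
  p18 = 0 | ((0 + 0) | b.(0 + 0)) has moves =b=> p27
  p19 = (0 | 0 + a.0) | ((0 + 0) | (0 + 0)) has moves =a=> p27
  p20 = b.0 | (0\{b} | b.0) has moves =b=> p23, =b=> p28
  p21 = b.0 | (a.(0 + 0) | (0 + 0)) has moves =a=> p26, =b=> p24
  p22 = b.b.0 | (0\{b} | 0) has moves =b=> p28
  p23 = 0 | (0\{b} | b.0) has moves =b=> p29
  p24 = 0 | (a.(0 + 0) | (0 + 0)) has moves =a=> p27
  p25 = (0 | 0 + a.0) | (0\{b} | 0) has moves =a=> p29
  p26 = b.0 | ((0 + 0) | (0 + 0)) has moves =b=> p27
  p27 = 0 | ((0 + 0) | (0 + 0)) has moves stopped
  p28 = b.0 | (0\{b} | 0) has moves =b=> p29
  p29 = 0 | (0\{b} | 0) has moves stopped
Q's transition system — 30 states:
  q0 = (a.b.b.0 + b.(0 | 0 + a.0 + 0 | 0)) | (a.(0 + 0) | b.(0 + 0) + b.(0\{b} | b.0)) has moves =a=> q1, =a=> q2, =b=> q3, =b=> q4, =b=> q5
  q1 = (a.b.b.0 + b.(0 | 0 + a.0 + 0 | 0)) | ((0 + 0) | b.(0 + 0)) has moves =a=> q6, =b=> q7, =b=> q8
  q2 = b.b.0 | (a.(0 + 0) | b.(0 + 0) + b.(0\{b} | b.0)) has moves =a=> q6, =b=> q10, =b=> q11, =b=> q9
  q3 = (0 | 0 + a.0 + 0 | 0) | (a.(0 + 0) | b.(0 + 0) + b.(0\{b} | b.0)) has moves =a=> q12, =a=> q7, =b=> q13, =b=> q14
  q4 = (a.b.b.0 + b.(0 | 0 + a.0 + 0 | 0)) | (0\{b} | b.0) has moves =a=> q10, =b=> q13, =b=> q15
  q5 = (a.b.b.0 + b.(0 | 0 + a.0 + 0 | 0)) | (a.(0 + 0) | (0 + 0)) has moves =a=> q11, =a=> q8, =b=> q14
  q6 = b.b.0 | ((0 + 0) | b.(0 + 0)) has moves =b=> q16, =b=> q17
  q7 = (0 | 0 + a.0 + 0 | 0) | ((0 + 0) | b.(0 + 0)) has moves =a=> q18, =b=> q19
  q8 = (a.b.b.0 + b.(0 | 0 + a.0 + 0 | 0)) | ((0 + 0) | (0 + 0)) has moves =a=> q17, =b=> q19
  q9 = b.0 | (a.(0 + 0) | b.(0 + 0) + b.(0\{b} | b.0)) has moves =a=> q16, =b=> q12, =b=> q20, =b=> q21
  q10 = b.b.0 | (0\{b} | b.0) has moves =b=> q20, =b=> q22
  q11 = b.b.0 | (a.(0 + 0) | (0 + 0)) has moves =a=> q17, =b=> q21
  q12 = 0 | (a.(0 + 0) | b.(0 + 0) + b.(0\{b} | b.0)) has moves =a=> q18, =b=> q23, =b=> q24
  q13 = (0 | 0 + a.0 + 0 | 0) | (0\{b} | b.0) has moves =a=> q23, =b=> q25
  q14 = (0 | 0 + a.0 + 0 | 0) | (a.(0 + 0) | (0 + 0)) has moves =a=> q19, =a=> q24
  q15 = (a.b.b.0 + b.(0 | 0 + a.0 + 0 | 0)) | (0\{b} | 0) has moves =a=> q22, =b=> q25
  q16 = b.0 | ((0 + 0) | b.(0 + 0)) has moves =b=> q18, =b=> q26
  q17 = b.b.0 | ((0 + 0) | (0 + 0)) has moves =b=> q26
  q18 = 0 | ((0 + 0) | b.(0 + 0)) has moves =b=> q27
  q19 = (0 | 0 + a.0 + 0 | 0) | ((0 + 0) | (0 + 0)) has moves =a=> q27
  q20 = b.0 | (0\{b} | b.0) has moves =b=> q23, =b=> q28
  q21 = b.0 | (a.(0 + 0) | (0 + 0)) has moves =a=> q26, =b=> q24
  q22 = b.b.0 | (0\{b} | 0) has moves =b=> q28
  q23 = 0 | (0\{b} | b.0) has moves =b=> q29
  q24 = 0 | (a.(0 + 0) | (0 + 0)) has moves =a=> q27
  q25 = (0 | 0 + a.0 + 0 | 0) | (0\{b} | 0) has moves =a=> q29
  q26 = b.0 | ((0 + 0) | (0 + 0)) has moves =b=> q27
  q27 = 0 | ((0 + 0) | (0 + 0)) has moves stopped
  q28 = b.0 | (0\{b} | 0) has moves =b=> q29
  q29 = 0 | (0\{b} | 0) has moves stopped
Coarsest stable partition (strong bisimilarity classes):
  B0 = {p0, q0}
  B1 = {p5, q5}
  B2 = {p15, p8, q15, q8}
  B3 = {p16, p17, p20, p22, q16, q17, q20, q22}
  B4 = {p18, p23, p26, p28, q18, q23, q26, q28}
  B5 = {p27, p29, q27, q29}
  B6 = {p19, p24, p25, q19, q24, q25}
  B7 = {p11, q11}
  B8 = {p13, p21, p7, q13, q21, q7}
  B9 = {p14, q14}
  B10 = {p2, q2}
  B11 = {p10, p6, q10, q6}
  B12 = {p9, q9}
  B13 = {p12, q12}
  B14 = {p3, q3}
  B15 = {p1, p4, q1, q4}
p0 ∈ B0, q0 ∈ B0 → same block

P ~ Q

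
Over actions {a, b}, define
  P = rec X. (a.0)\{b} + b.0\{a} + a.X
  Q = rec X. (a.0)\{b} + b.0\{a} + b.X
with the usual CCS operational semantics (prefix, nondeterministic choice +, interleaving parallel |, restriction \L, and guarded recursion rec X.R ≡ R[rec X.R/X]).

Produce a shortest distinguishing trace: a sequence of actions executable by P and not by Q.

Reachable graph of P (3 states):
  p0 = rec X. (a.0)\{b} + b.0\{a} + a.X ⊢ -a-> p0, -a-> p1, -b-> p2
  p1 = 0\{b} ⊢ (no moves)
  p2 = 0\{a} ⊢ (no moves)
Reachable graph of Q (3 states):
  q0 = rec X. (a.0)\{b} + b.0\{a} + b.X ⊢ -a-> q1, -b-> q0, -b-> q2
  q1 = 0\{b} ⊢ (no moves)
  q2 = 0\{a} ⊢ (no moves)
Executing aa from P (initial set {p0}):
  after a @ step 1: {p0, p1}
  after a @ step 2: {p0, p1}
  — P admits the full trace.
Executing aa from Q (initial set {q0}):
  after a @ step 1: {q1}
  after a @ step 2: ∅  — Q cannot continue

aa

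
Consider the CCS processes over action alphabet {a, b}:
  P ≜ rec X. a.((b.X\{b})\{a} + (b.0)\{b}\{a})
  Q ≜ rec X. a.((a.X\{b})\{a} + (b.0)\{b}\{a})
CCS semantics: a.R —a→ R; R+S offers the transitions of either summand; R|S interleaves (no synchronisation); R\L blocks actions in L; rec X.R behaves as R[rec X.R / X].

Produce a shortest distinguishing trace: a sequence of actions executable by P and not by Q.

Reachable graph of P (3 states):
  u0 = rec X. a.((b.X\{b})\{a} + (b.0)\{b}\{a}) | -a-> u1
  u1 = (b.(rec X. a.((b.X\{b})\{a} + (b.0)\{b}\{a}))\{b})\{a} + (b.0)\{b}\{a} | -b-> u2
  u2 = (rec X. a.((b.X\{b})\{a} + (b.0)\{b}\{a}))\{b}\{a} | deadlocked
Reachable graph of Q (2 states):
  v0 = rec X. a.((a.X\{b})\{a} + (b.0)\{b}\{a}) | -a-> v1
  v1 = (a.(rec X. a.((a.X\{b})\{a} + (b.0)\{b}\{a}))\{b})\{a} + (b.0)\{b}\{a} | deadlocked
Run σ = ⟨ab⟩ on P: start {u0}
  step 1 (a): {u1}
  step 2 (b): {u2}
  P completes σ.
Run σ = ⟨ab⟩ on Q: start {v0}
  step 1 (a): {v1}
  step 2 (b): ∅  — Q cannot continue

ab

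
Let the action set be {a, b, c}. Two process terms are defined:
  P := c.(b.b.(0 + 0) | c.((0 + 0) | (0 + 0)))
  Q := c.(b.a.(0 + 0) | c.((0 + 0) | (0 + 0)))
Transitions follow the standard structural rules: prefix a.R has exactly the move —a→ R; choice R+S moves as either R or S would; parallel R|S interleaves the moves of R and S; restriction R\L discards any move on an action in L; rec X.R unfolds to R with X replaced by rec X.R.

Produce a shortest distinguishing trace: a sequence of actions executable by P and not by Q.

cbb

P's transition system — 7 states:
  u0 = c.(b.b.(0 + 0) | c.((0 + 0) | (0 + 0))) → --c--▸ u1
  u1 = b.b.(0 + 0) | c.((0 + 0) | (0 + 0)) → --b--▸ u2, --c--▸ u3
  u2 = b.(0 + 0) | c.((0 + 0) | (0 + 0)) → --b--▸ u4, --c--▸ u5
  u3 = b.b.(0 + 0) | ((0 + 0) | (0 + 0)) → --b--▸ u5
  u4 = (0 + 0) | c.((0 + 0) | (0 + 0)) → --c--▸ u6
  u5 = b.(0 + 0) | ((0 + 0) | (0 + 0)) → --b--▸ u6
  u6 = (0 + 0) | ((0 + 0) | (0 + 0)) → ∅
Q's transition system — 7 states:
  v0 = c.(b.a.(0 + 0) | c.((0 + 0) | (0 + 0))) → --c--▸ v1
  v1 = b.a.(0 + 0) | c.((0 + 0) | (0 + 0)) → --b--▸ v2, --c--▸ v3
  v2 = a.(0 + 0) | c.((0 + 0) | (0 + 0)) → --a--▸ v4, --c--▸ v5
  v3 = b.a.(0 + 0) | ((0 + 0) | (0 + 0)) → --b--▸ v5
  v4 = (0 + 0) | c.((0 + 0) | (0 + 0)) → --c--▸ v6
  v5 = a.(0 + 0) | ((0 + 0) | (0 + 0)) → --a--▸ v6
  v6 = (0 + 0) | ((0 + 0) | (0 + 0)) → ∅
Trace ⟨cbb⟩ through P, begin at {u0}:
  after c @ step 1: {u1}
  after b @ step 2: {u2}
  after b @ step 3: {u4}
  P completes σ.
Trace ⟨cbb⟩ through Q, begin at {v0}:
  after c @ step 1: {v1}
  after b @ step 2: {v2}
  after b @ step 3: ∅  — Q cannot continue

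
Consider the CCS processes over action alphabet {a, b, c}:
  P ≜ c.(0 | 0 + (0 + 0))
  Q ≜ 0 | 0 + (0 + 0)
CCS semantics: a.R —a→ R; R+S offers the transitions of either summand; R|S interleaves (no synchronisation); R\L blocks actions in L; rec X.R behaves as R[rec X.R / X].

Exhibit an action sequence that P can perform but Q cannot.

c

P's transition system — 2 states:
  p0 = c.(0 | 0 + (0 + 0)) → —c→ p1
  p1 = 0 | 0 + (0 + 0) → deadlocked
Q's transition system — 1 states:
  q0 = 0 | 0 + (0 + 0) → deadlocked
Executing c from P (initial set {p0}):
  step 1 (c): {p1}
  P completes σ.
Executing c from Q (initial set {q0}):
  step 1 (c): ∅ (Q stuck)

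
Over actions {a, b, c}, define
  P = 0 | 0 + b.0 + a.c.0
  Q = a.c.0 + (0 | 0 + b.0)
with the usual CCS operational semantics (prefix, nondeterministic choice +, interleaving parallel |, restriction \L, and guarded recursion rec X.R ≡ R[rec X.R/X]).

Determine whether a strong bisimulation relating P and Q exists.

P's transition system — 3 states:
  p0 = 0 | 0 + b.0 + a.c.0 | —a→ p1, —b→ p2
  p1 = c.0 | —c→ p2
  p2 = 0 | deadlocked
Q's transition system — 3 states:
  q0 = a.c.0 + (0 | 0 + b.0) | —a→ q1, —b→ q2
  q1 = c.0 | —c→ q2
  q2 = 0 | deadlocked
Partition-refinement fixed point:
  B0 = {p0, q0}
  B1 = {p2, q2}
  B2 = {p1, q1}
p0 ∈ B0, q0 ∈ B0 → same block

YES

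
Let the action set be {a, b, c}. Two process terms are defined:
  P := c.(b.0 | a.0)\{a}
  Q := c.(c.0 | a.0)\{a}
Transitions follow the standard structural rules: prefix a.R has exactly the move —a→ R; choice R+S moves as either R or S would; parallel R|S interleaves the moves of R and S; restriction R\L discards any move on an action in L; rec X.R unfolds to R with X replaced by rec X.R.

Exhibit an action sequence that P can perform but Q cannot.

cb

LTS(P): 3 reachable states
  u0 = c.(b.0 | a.0)\{a} has moves -c-> u1
  u1 = (b.0 | a.0)\{a} has moves -b-> u2
  u2 = (0 | a.0)\{a} has moves ∅
LTS(Q): 3 reachable states
  v0 = c.(c.0 | a.0)\{a} has moves -c-> v1
  v1 = (c.0 | a.0)\{a} has moves -c-> v2
  v2 = (0 | a.0)\{a} has moves ∅
Trace ⟨cb⟩ through P, begin at {u0}:
  [1] c ⇒ {u1}
  [2] b ⇒ {u2}
  P completes σ.
Trace ⟨cb⟩ through Q, begin at {v0}:
  [1] c ⇒ {v1}
  [2] b ⇒ no successor for Q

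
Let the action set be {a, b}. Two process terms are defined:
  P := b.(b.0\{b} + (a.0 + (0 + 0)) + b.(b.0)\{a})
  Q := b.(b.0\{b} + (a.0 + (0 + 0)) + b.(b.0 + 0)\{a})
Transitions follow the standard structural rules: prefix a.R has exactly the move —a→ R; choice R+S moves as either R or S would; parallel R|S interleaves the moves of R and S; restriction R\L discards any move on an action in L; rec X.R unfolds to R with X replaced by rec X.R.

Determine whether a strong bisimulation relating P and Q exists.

P's transition system — 6 states:
  p0 = b.(b.0\{b} + (a.0 + (0 + 0)) + b.(b.0)\{a}) :: ··b··> p1
  p1 = b.0\{b} + (a.0 + (0 + 0)) + b.(b.0)\{a} :: ··a··> p2, ··b··> p3, ··b··> p4
  p2 = 0 :: stopped
  p3 = (b.0)\{a} :: ··b··> p5
  p4 = 0\{b} :: stopped
  p5 = 0\{a} :: stopped
Q's transition system — 6 states:
  q0 = b.(b.0\{b} + (a.0 + (0 + 0)) + b.(b.0 + 0)\{a}) :: ··b··> q1
  q1 = b.0\{b} + (a.0 + (0 + 0)) + b.(b.0 + 0)\{a} :: ··a··> q2, ··b··> q3, ··b··> q4
  q2 = 0 :: stopped
  q3 = (b.0 + 0)\{a} :: ··b··> q5
  q4 = 0\{b} :: stopped
  q5 = 0\{a} :: stopped
Partition-refinement fixed point:
  B0 = {p0, q0}
  B1 = {p1, q1}
  B2 = {p2, p4, p5, q2, q4, q5}
  B3 = {p3, q3}
p0 ∈ B0, q0 ∈ B0 → same block

P ~ Q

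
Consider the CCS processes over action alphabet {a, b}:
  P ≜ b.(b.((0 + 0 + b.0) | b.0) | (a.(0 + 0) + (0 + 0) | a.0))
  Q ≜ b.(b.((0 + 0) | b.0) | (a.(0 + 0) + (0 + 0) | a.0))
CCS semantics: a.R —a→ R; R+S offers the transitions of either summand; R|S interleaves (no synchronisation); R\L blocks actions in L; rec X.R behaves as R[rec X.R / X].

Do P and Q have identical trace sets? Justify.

P's transition system — 16 states:
  s0 = b.(b.((0 + 0 + b.0) | b.0) | (a.(0 + 0) + (0 + 0) | a.0)) :: -b-> s1
  s1 = b.((0 + 0 + b.0) | b.0) | (a.(0 + 0) + (0 + 0) | a.0) :: -a-> s2, -a-> s3, -b-> s4
  s2 = b.((0 + 0 + b.0) | b.0) | ((0 + 0) | 0) :: -b-> s5
  s3 = b.((0 + 0 + b.0) | b.0) | (0 + 0) :: -b-> s6
  s4 = (0 + 0 + b.0) | b.0 | (a.(0 + 0) + (0 + 0) | a.0) :: -a-> s5, -a-> s6, -b-> s7, -b-> s8
  s5 = (0 + 0 + b.0) | b.0 | ((0 + 0) | 0) :: -b-> s10, -b-> s9
  s6 = (0 + 0 + b.0) | b.0 | (0 + 0) :: -b-> s11, -b-> s12
  s7 = (0 + 0 + b.0) | 0 | (a.(0 + 0) + (0 + 0) | a.0) :: -a-> s11, -a-> s9, -b-> s13
  s8 = 0 | b.0 | (a.(0 + 0) + (0 + 0) | a.0) :: -a-> s10, -a-> s12, -b-> s13
  s9 = (0 + 0 + b.0) | 0 | ((0 + 0) | 0) :: -b-> s14
  s10 = 0 | b.0 | ((0 + 0) | 0) :: -b-> s14
  s11 = (0 + 0 + b.0) | 0 | (0 + 0) :: -b-> s15
  s12 = 0 | b.0 | (0 + 0) :: -b-> s15
  s13 = 0 | 0 | (a.(0 + 0) + (0 + 0) | a.0) :: -a-> s14, -a-> s15
  s14 = 0 | 0 | ((0 + 0) | 0) :: (no moves)
  s15 = 0 | 0 | (0 + 0) :: (no moves)
Q's transition system — 10 states:
  t0 = b.(b.((0 + 0) | b.0) | (a.(0 + 0) + (0 + 0) | a.0)) :: -b-> t1
  t1 = b.((0 + 0) | b.0) | (a.(0 + 0) + (0 + 0) | a.0) :: -a-> t2, -a-> t3, -b-> t4
  t2 = b.((0 + 0) | b.0) | ((0 + 0) | 0) :: -b-> t5
  t3 = b.((0 + 0) | b.0) | (0 + 0) :: -b-> t6
  t4 = (0 + 0) | b.0 | (a.(0 + 0) + (0 + 0) | a.0) :: -a-> t5, -a-> t6, -b-> t7
  t5 = (0 + 0) | b.0 | ((0 + 0) | 0) :: -b-> t8
  t6 = (0 + 0) | b.0 | (0 + 0) :: -b-> t9
  t7 = (0 + 0) | 0 | (a.(0 + 0) + (0 + 0) | a.0) :: -a-> t8, -a-> t9
  t8 = (0 + 0) | 0 | ((0 + 0) | 0) :: (no moves)
  t9 = (0 + 0) | 0 | (0 + 0) :: (no moves)
Run σ = ⟨bbbb⟩ on P: start {s0}
  step 1 (b): {s1}
  step 2 (b): {s4}
  step 3 (b): {s7, s8}
  step 4 (b): {s13}
  ✓ P
Run σ = ⟨bbbb⟩ on Q: start {t0}
  step 1 (b): {t1}
  step 2 (b): {t4}
  step 3 (b): {t7}
  step 4 (b): ∅  — Q cannot continue

traces(P) ≠ traces(Q) — witness ⟨bbbb⟩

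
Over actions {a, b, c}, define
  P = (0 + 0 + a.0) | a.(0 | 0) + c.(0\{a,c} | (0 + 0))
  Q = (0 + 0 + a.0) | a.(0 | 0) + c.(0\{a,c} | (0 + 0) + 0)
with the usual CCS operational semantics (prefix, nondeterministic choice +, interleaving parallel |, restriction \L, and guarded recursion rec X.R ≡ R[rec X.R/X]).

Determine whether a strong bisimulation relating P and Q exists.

P's transition system — 5 states:
  u0 = (0 + 0 + a.0) | a.(0 | 0) + c.(0\{a,c} | (0 + 0)) :: —a→ u1, —a→ u2, —c→ u3
  u1 = (0 + 0 + a.0) | (0 | 0) :: —a→ u4
  u2 = 0 | a.(0 | 0) :: —a→ u4
  u3 = 0\{a,c} | (0 + 0) :: ·
  u4 = 0 | (0 | 0) :: ·
Q's transition system — 5 states:
  v0 = (0 + 0 + a.0) | a.(0 | 0) + c.(0\{a,c} | (0 + 0) + 0) :: —a→ v1, —a→ v2, —c→ v3
  v1 = (0 + 0 + a.0) | (0 | 0) :: —a→ v4
  v2 = 0 | a.(0 | 0) :: —a→ v4
  v3 = 0\{a,c} | (0 + 0) + 0 :: ·
  v4 = 0 | (0 | 0) :: ·
Bisimilarity quotient blocks:
  B0 = {u0, v0}
  B1 = {u1, u2, v1, v2}
  B2 = {u3, u4, v3, v4}
u0 ∈ B0, v0 ∈ B0 → same block

bisimilar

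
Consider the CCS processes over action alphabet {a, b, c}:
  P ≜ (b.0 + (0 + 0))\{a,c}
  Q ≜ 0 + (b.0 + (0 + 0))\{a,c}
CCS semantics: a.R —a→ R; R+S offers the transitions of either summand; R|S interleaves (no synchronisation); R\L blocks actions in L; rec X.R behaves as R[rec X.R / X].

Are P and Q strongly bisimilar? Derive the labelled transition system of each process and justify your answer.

P ~ Q

LTS(P): 2 reachable states
  s0 = (b.0 + (0 + 0))\{a,c} :: --b--▸ s1
  s1 = 0\{a,c} :: stopped
LTS(Q): 2 reachable states
  t0 = 0 + (b.0 + (0 + 0))\{a,c} :: --b--▸ t1
  t1 = 0\{a,c} :: stopped
Partition-refinement fixed point:
  B0 = {s0, t0}
  B1 = {s1, t1}
s0 ∈ B0, t0 ∈ B0 → same block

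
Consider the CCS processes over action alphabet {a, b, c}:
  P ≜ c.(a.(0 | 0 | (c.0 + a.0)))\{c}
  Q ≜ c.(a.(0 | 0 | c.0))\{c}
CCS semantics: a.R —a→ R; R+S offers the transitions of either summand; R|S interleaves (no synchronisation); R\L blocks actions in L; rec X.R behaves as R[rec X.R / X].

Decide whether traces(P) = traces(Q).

traces(P) ≠ traces(Q) — witness ⟨caa⟩

Reachable graph of P (4 states):
  m0 = c.(a.(0 | 0 | (c.0 + a.0)))\{c} | ··c··> m1
  m1 = (a.(0 | 0 | (c.0 + a.0)))\{c} | ··a··> m2
  m2 = (0 | 0 | (c.0 + a.0))\{c} | ··a··> m3
  m3 = (0 | 0 | 0)\{c} | ·
Reachable graph of Q (3 states):
  n0 = c.(a.(0 | 0 | c.0))\{c} | ··c··> n1
  n1 = (a.(0 | 0 | c.0))\{c} | ··a··> n2
  n2 = (0 | 0 | c.0)\{c} | ·
Run σ = ⟨caa⟩ on P: start {m0}
  after c @ step 1: {m1}
  after a @ step 2: {m2}
  after a @ step 3: {m3}
  ✓ P
Run σ = ⟨caa⟩ on Q: start {n0}
  after c @ step 1: {n1}
  after a @ step 2: {n2}
  after a @ step 3: ∅ (Q stuck)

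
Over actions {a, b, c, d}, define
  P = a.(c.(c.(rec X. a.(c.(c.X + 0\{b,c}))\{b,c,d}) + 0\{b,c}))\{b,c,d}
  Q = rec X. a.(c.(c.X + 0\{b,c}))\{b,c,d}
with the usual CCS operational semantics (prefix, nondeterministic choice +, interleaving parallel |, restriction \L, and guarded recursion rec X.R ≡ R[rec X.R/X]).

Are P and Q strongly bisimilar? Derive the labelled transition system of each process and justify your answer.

P's transition system — 2 states:
  p0 = a.(c.(c.(rec X. a.(c.(c.X + 0\{b,c}))\{b,c,d}) + 0\{b,c}))\{b,c,d} :: =a=> p1
  p1 = (c.(c.(rec X. a.(c.(c.X + 0\{b,c}))\{b,c,d}) + 0\{b,c}))\{b,c,d} :: ∅
Q's transition system — 2 states:
  q0 = rec X. a.(c.(c.X + 0\{b,c}))\{b,c,d} :: =a=> q1
  q1 = (c.(c.(rec X. a.(c.(c.X + 0\{b,c}))\{b,c,d}) + 0\{b,c}))\{b,c,d} :: ∅
Bisimilarity quotient blocks:
  B0 = {p0, q0}
  B1 = {p1, q1}
p0 ∈ B0, q0 ∈ B0 → same block

P ~ Q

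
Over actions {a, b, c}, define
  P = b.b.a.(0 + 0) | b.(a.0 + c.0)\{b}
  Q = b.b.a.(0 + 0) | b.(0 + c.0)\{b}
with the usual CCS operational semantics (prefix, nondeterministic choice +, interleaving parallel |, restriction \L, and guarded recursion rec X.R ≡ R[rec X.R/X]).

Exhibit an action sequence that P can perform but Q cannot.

P's transition system — 12 states:
  u0 = b.b.a.(0 + 0) | b.(a.0 + c.0)\{b} → -b-> u1, -b-> u2
  u1 = b.a.(0 + 0) | b.(a.0 + c.0)\{b} → -b-> u3, -b-> u4
  u2 = b.b.a.(0 + 0) | (a.0 + c.0)\{b} → -a-> u5, -b-> u4, -c-> u5
  u3 = a.(0 + 0) | b.(a.0 + c.0)\{b} → -a-> u6, -b-> u7
  u4 = b.a.(0 + 0) | (a.0 + c.0)\{b} → -a-> u8, -b-> u7, -c-> u8
  u5 = b.b.a.(0 + 0) | 0\{b} → -b-> u8
  u6 = (0 + 0) | b.(a.0 + c.0)\{b} → -b-> u9
  u7 = a.(0 + 0) | (a.0 + c.0)\{b} → -a-> u10, -a-> u9, -c-> u10
  u8 = b.a.(0 + 0) | 0\{b} → -b-> u10
  u9 = (0 + 0) | (a.0 + c.0)\{b} → -a-> u11, -c-> u11
  u10 = a.(0 + 0) | 0\{b} → -a-> u11
  u11 = (0 + 0) | 0\{b} → deadlocked
Q's transition system — 12 states:
  v0 = b.b.a.(0 + 0) | b.(0 + c.0)\{b} → -b-> v1, -b-> v2
  v1 = b.a.(0 + 0) | b.(0 + c.0)\{b} → -b-> v3, -b-> v4
  v2 = b.b.a.(0 + 0) | (0 + c.0)\{b} → -b-> v4, -c-> v5
  v3 = a.(0 + 0) | b.(0 + c.0)\{b} → -a-> v6, -b-> v7
  v4 = b.a.(0 + 0) | (0 + c.0)\{b} → -b-> v7, -c-> v8
  v5 = b.b.a.(0 + 0) | 0\{b} → -b-> v8
  v6 = (0 + 0) | b.(0 + c.0)\{b} → -b-> v9
  v7 = a.(0 + 0) | (0 + c.0)\{b} → -a-> v9, -c-> v10
  v8 = b.a.(0 + 0) | 0\{b} → -b-> v10
  v9 = (0 + 0) | (0 + c.0)\{b} → -c-> v11
  v10 = a.(0 + 0) | 0\{b} → -a-> v11
  v11 = (0 + 0) | 0\{b} → deadlocked
Trace ⟨ba⟩ through P, begin at {u0}:
  after b @ step 1: {u1, u2}
  after a @ step 2: {u5}
  P completes σ.
Trace ⟨ba⟩ through Q, begin at {v0}:
  after b @ step 1: {v1, v2}
  after a @ step 2: no successor for Q

ba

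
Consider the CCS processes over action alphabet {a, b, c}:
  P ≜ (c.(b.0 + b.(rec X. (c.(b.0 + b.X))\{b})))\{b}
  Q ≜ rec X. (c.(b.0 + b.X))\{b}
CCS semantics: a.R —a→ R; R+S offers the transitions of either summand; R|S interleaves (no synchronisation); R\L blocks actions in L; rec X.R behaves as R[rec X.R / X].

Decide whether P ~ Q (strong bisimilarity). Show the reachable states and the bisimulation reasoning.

Reachable graph of P (2 states):
  p0 = (c.(b.0 + b.(rec X. (c.(b.0 + b.X))\{b})))\{b} has moves -c-> p1
  p1 = (b.0 + b.(rec X. (c.(b.0 + b.X))\{b}))\{b} has moves stopped
Reachable graph of Q (2 states):
  q0 = rec X. (c.(b.0 + b.X))\{b} has moves -c-> q1
  q1 = (b.0 + b.(rec X. (c.(b.0 + b.X))\{b}))\{b} has moves stopped
Coarsest stable partition (strong bisimilarity classes):
  B0 = {p0, q0}
  B1 = {p1, q1}
p0 ∈ B0, q0 ∈ B0 → same block

YES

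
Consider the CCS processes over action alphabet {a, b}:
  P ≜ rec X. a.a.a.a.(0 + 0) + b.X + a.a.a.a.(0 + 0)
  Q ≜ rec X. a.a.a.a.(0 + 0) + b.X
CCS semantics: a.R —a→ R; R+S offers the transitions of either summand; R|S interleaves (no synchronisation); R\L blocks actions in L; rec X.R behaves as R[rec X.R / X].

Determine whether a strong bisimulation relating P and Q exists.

bisimilar

Reachable graph of P (5 states):
  s0 = rec X. a.a.a.a.(0 + 0) + b.X + a.a.a.a.(0 + 0) :: =a=> s1, =b=> s0
  s1 = a.a.a.(0 + 0) :: =a=> s2
  s2 = a.a.(0 + 0) :: =a=> s3
  s3 = a.(0 + 0) :: =a=> s4
  s4 = 0 + 0 :: deadlocked
Reachable graph of Q (5 states):
  t0 = rec X. a.a.a.a.(0 + 0) + b.X :: =a=> t1, =b=> t0
  t1 = a.a.a.(0 + 0) :: =a=> t2
  t2 = a.a.(0 + 0) :: =a=> t3
  t3 = a.(0 + 0) :: =a=> t4
  t4 = 0 + 0 :: deadlocked
Partition-refinement fixed point:
  B0 = {s0, t0}
  B1 = {s1, t1}
  B2 = {s2, t2}
  B3 = {s3, t3}
  B4 = {s4, t4}
s0 ∈ B0, t0 ∈ B0 → same block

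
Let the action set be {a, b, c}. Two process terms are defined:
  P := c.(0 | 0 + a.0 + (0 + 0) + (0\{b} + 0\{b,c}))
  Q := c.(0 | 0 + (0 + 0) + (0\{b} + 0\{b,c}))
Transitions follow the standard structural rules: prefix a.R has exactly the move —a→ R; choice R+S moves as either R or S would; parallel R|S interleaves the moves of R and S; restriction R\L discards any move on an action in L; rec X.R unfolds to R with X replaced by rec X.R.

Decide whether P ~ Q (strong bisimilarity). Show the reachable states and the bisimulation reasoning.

LTS(P): 3 reachable states
  m0 = c.(0 | 0 + a.0 + (0 + 0) + (0\{b} + 0\{b,c})) | —c→ m1
  m1 = 0 | 0 + a.0 + (0 + 0) + (0\{b} + 0\{b,c}) | —a→ m2
  m2 = 0 | ∅
LTS(Q): 2 reachable states
  n0 = c.(0 | 0 + (0 + 0) + (0\{b} + 0\{b,c})) | —c→ n1
  n1 = 0 | 0 + (0 + 0) + (0\{b} + 0\{b,c}) | ∅
Bisimilarity quotient blocks:
  B0 = {m0}
  B1 = {m1}
  B2 = {m2, n1}
  B3 = {n0}
m0 ∈ B0, n0 ∈ B3 → different blocks

P ≁ Q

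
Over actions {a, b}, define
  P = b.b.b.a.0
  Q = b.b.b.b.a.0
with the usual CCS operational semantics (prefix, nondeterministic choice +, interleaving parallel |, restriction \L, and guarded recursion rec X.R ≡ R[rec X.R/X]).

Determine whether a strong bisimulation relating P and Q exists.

NO

Reachable graph of P (5 states):
  p0 = b.b.b.a.0 → ··b··> p1
  p1 = b.b.a.0 → ··b··> p2
  p2 = b.a.0 → ··b··> p3
  p3 = a.0 → ··a··> p4
  p4 = 0 → (no moves)
Reachable graph of Q (6 states):
  q0 = b.b.b.b.a.0 → ··b··> q1
  q1 = b.b.b.a.0 → ··b··> q2
  q2 = b.b.a.0 → ··b··> q3
  q3 = b.a.0 → ··b··> q4
  q4 = a.0 → ··a··> q5
  q5 = 0 → (no moves)
Partition-refinement fixed point:
  B0 = {p0, q1}
  B1 = {p1, q2}
  B2 = {p2, q3}
  B3 = {p3, q4}
  B4 = {p4, q5}
  B5 = {q0}
p0 ∈ B0, q0 ∈ B5 → different blocks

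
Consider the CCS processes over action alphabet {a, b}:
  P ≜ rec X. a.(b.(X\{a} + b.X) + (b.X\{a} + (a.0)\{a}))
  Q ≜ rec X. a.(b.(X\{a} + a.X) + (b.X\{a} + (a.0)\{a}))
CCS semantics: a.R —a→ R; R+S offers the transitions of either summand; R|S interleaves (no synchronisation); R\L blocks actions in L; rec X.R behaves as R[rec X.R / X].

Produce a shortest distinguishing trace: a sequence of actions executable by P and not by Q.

abb

P's transition system — 4 states:
  m0 = rec X. a.(b.(X\{a} + b.X) + (b.X\{a} + (a.0)\{a})) → --a--▸ m1
  m1 = b.((rec X. a.(b.(X\{a} + b.X) + (b.X\{a} + (a.0)\{a})))\{a} + b.(rec X. a.(b.(X\{a} + b.X) + (b.X\{a} + (a.0)\{a})))) + (b.(rec X. a.(b.(X\{a} + b.X) + (b.X\{a} + (a.0)\{a})))\{a} + (a.0)\{a}) → --b--▸ m2, --b--▸ m3
  m2 = (rec X. a.(b.(X\{a} + b.X) + (b.X\{a} + (a.0)\{a})))\{a} → deadlocked
  m3 = (rec X. a.(b.(X\{a} + b.X) + (b.X\{a} + (a.0)\{a})))\{a} + b.(rec X. a.(b.(X\{a} + b.X) + (b.X\{a} + (a.0)\{a}))) → --b--▸ m0
Q's transition system — 4 states:
  n0 = rec X. a.(b.(X\{a} + a.X) + (b.X\{a} + (a.0)\{a})) → --a--▸ n1
  n1 = b.((rec X. a.(b.(X\{a} + a.X) + (b.X\{a} + (a.0)\{a})))\{a} + a.(rec X. a.(b.(X\{a} + a.X) + (b.X\{a} + (a.0)\{a})))) + (b.(rec X. a.(b.(X\{a} + a.X) + (b.X\{a} + (a.0)\{a})))\{a} + (a.0)\{a}) → --b--▸ n2, --b--▸ n3
  n2 = (rec X. a.(b.(X\{a} + a.X) + (b.X\{a} + (a.0)\{a})))\{a} → deadlocked
  n3 = (rec X. a.(b.(X\{a} + a.X) + (b.X\{a} + (a.0)\{a})))\{a} + a.(rec X. a.(b.(X\{a} + a.X) + (b.X\{a} + (a.0)\{a}))) → --a--▸ n0
Run σ = ⟨abb⟩ on P: start {m0}
  after a @ step 1: {m1}
  after b @ step 2: {m2, m3}
  after b @ step 3: {m0}
  P completes σ.
Run σ = ⟨abb⟩ on Q: start {n0}
  after a @ step 1: {n1}
  after b @ step 2: {n2, n3}
  after b @ step 3: no successor for Q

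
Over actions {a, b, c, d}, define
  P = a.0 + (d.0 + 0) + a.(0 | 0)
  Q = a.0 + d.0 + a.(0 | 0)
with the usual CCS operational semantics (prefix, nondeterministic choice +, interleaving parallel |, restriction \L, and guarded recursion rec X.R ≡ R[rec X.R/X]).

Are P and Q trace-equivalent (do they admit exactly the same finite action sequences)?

Reachable graph of P (3 states):
  s0 = a.0 + (d.0 + 0) + a.(0 | 0) | -a-> s1, -a-> s2, -d-> s1
  s1 = 0 | deadlocked
  s2 = 0 | 0 | deadlocked
Reachable graph of Q (3 states):
  t0 = a.0 + d.0 + a.(0 | 0) | -a-> t1, -a-> t2, -d-> t1
  t1 = 0 | deadlocked
  t2 = 0 | 0 | deadlocked
Bisimilarity quotient blocks:
  B0 = {s0, t0}
  B1 = {s1, s2, t1, t2}
s0 ∈ B0, t0 ∈ B0 → same block
Bisimilar ⇒ trace-equivalent.

traces(P) = traces(Q)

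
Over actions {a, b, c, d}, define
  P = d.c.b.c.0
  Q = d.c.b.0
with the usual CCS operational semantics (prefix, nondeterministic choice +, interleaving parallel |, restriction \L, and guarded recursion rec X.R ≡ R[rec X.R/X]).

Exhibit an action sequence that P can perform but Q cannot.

P's transition system — 5 states:
  p0 = d.c.b.c.0 | ··d··> p1
  p1 = c.b.c.0 | ··c··> p2
  p2 = b.c.0 | ··b··> p3
  p3 = c.0 | ··c··> p4
  p4 = 0 | stopped
Q's transition system — 4 states:
  q0 = d.c.b.0 | ··d··> q1
  q1 = c.b.0 | ··c··> q2
  q2 = b.0 | ··b··> q3
  q3 = 0 | stopped
Executing dcbc from P (initial set {p0}):
  step 1 (d): {p1}
  step 2 (c): {p2}
  step 3 (b): {p3}
  step 4 (c): {p4}
  P completes σ.
Executing dcbc from Q (initial set {q0}):
  step 1 (d): {q1}
  step 2 (c): {q2}
  step 3 (b): {q3}
  step 4 (c): ∅  — Q cannot continue

dcbc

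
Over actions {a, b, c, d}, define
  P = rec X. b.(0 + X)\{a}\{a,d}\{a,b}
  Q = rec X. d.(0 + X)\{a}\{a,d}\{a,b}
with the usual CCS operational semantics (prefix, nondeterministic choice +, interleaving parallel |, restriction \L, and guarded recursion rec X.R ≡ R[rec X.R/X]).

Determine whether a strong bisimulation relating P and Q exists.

LTS(P): 2 reachable states
  s0 = rec X. b.(0 + X)\{a}\{a,d}\{a,b} has moves -b-> s1
  s1 = (0 + (rec X. b.(0 + X)\{a}\{a,d}\{a,b}))\{a}\{a,d}\{a,b} has moves deadlocked
LTS(Q): 2 reachable states
  t0 = rec X. d.(0 + X)\{a}\{a,d}\{a,b} has moves -d-> t1
  t1 = (0 + (rec X. d.(0 + X)\{a}\{a,d}\{a,b}))\{a}\{a,d}\{a,b} has moves deadlocked
Coarsest stable partition (strong bisimilarity classes):
  B0 = {s0}
  B1 = {s1, t1}
  B2 = {t0}
s0 ∈ B0, t0 ∈ B2 → different blocks

P ≁ Q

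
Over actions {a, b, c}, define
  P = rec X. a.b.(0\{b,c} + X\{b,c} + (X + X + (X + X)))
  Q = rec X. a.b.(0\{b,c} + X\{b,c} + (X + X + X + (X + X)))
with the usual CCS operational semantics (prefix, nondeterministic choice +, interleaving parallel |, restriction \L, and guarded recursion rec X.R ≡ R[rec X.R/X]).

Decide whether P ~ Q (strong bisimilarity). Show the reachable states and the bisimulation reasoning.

bisimilar

LTS(P): 4 reachable states
  p0 = rec X. a.b.(0\{b,c} + X\{b,c} + (X + X + (X + X))) → ··a··> p1
  p1 = b.(0\{b,c} + (rec X. a.b.(0\{b,c} + X\{b,c} + (X + X + (X + X))))\{b,c} + ((rec X. a.b.(0\{b,c} + X\{b,c} + (X + X + (X + X)))) + (rec X. a.b.(0\{b,c} + X\{b,c} + (X + X + (X + X)))) + ((rec X. a.b.(0\{b,c} + X\{b,c} + (X + X + (X + X)))) + (rec X. a.b.(0\{b,c} + X\{b,c} + (X + X + (X + X))))))) → ··b··> p2
  p2 = 0\{b,c} + (rec X. a.b.(0\{b,c} + X\{b,c} + (X + X + (X + X))))\{b,c} + ((rec X. a.b.(0\{b,c} + X\{b,c} + (X + X + (X + X)))) + (rec X. a.b.(0\{b,c} + X\{b,c} + (X + X + (X + X)))) + ((rec X. a.b.(0\{b,c} + X\{b,c} + (X + X + (X + X)))) + (rec X. a.b.(0\{b,c} + X\{b,c} + (X + X + (X + X)))))) → ··a··> p1, ··a··> p3
  p3 = (b.(0\{b,c} + (rec X. a.b.(0\{b,c} + X\{b,c} + (X + X + (X + X))))\{b,c} + ((rec X. a.b.(0\{b,c} + X\{b,c} + (X + X + (X + X)))) + (rec X. a.b.(0\{b,c} + X\{b,c} + (X + X + (X + X)))) + ((rec X. a.b.(0\{b,c} + X\{b,c} + (X + X + (X + X)))) + (rec X. a.b.(0\{b,c} + X\{b,c} + (X + X + (X + X))))))))\{b,c} → ∅
LTS(Q): 4 reachable states
  q0 = rec X. a.b.(0\{b,c} + X\{b,c} + (X + X + X + (X + X))) → ··a··> q1
  q1 = b.(0\{b,c} + (rec X. a.b.(0\{b,c} + X\{b,c} + (X + X + X + (X + X))))\{b,c} + ((rec X. a.b.(0\{b,c} + X\{b,c} + (X + X + X + (X + X)))) + (rec X. a.b.(0\{b,c} + X\{b,c} + (X + X + X + (X + X)))) + (rec X. a.b.(0\{b,c} + X\{b,c} + (X + X + X + (X + X)))) + ((rec X. a.b.(0\{b,c} + X\{b,c} + (X + X + X + (X + X)))) + (rec X. a.b.(0\{b,c} + X\{b,c} + (X + X + X + (X + X))))))) → ··b··> q2
  q2 = 0\{b,c} + (rec X. a.b.(0\{b,c} + X\{b,c} + (X + X + X + (X + X))))\{b,c} + ((rec X. a.b.(0\{b,c} + X\{b,c} + (X + X + X + (X + X)))) + (rec X. a.b.(0\{b,c} + X\{b,c} + (X + X + X + (X + X)))) + (rec X. a.b.(0\{b,c} + X\{b,c} + (X + X + X + (X + X)))) + ((rec X. a.b.(0\{b,c} + X\{b,c} + (X + X + X + (X + X)))) + (rec X. a.b.(0\{b,c} + X\{b,c} + (X + X + X + (X + X)))))) → ··a··> q1, ··a··> q3
  q3 = (b.(0\{b,c} + (rec X. a.b.(0\{b,c} + X\{b,c} + (X + X + X + (X + X))))\{b,c} + ((rec X. a.b.(0\{b,c} + X\{b,c} + (X + X + X + (X + X)))) + (rec X. a.b.(0\{b,c} + X\{b,c} + (X + X + X + (X + X)))) + (rec X. a.b.(0\{b,c} + X\{b,c} + (X + X + X + (X + X)))) + ((rec X. a.b.(0\{b,c} + X\{b,c} + (X + X + X + (X + X)))) + (rec X. a.b.(0\{b,c} + X\{b,c} + (X + X + X + (X + X))))))))\{b,c} → ∅
Partition-refinement fixed point:
  B0 = {p0, q0}
  B1 = {p1, q1}
  B2 = {p2, q2}
  B3 = {p3, q3}
p0 ∈ B0, q0 ∈ B0 → same block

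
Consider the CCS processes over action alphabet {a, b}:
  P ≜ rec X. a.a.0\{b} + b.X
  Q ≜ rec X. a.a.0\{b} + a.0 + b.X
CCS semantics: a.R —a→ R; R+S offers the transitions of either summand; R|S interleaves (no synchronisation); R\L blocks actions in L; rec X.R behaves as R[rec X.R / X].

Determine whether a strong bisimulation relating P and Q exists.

not bisimilar

P's transition system — 3 states:
  p0 = rec X. a.a.0\{b} + b.X has moves =a=> p1, =b=> p0
  p1 = a.0\{b} has moves =a=> p2
  p2 = 0\{b} has moves ·
Q's transition system — 4 states:
  q0 = rec X. a.a.0\{b} + a.0 + b.X has moves =a=> q1, =a=> q2, =b=> q0
  q1 = 0 has moves ·
  q2 = a.0\{b} has moves =a=> q3
  q3 = 0\{b} has moves ·
Coarsest stable partition (strong bisimilarity classes):
  B0 = {p0}
  B1 = {p1, q2}
  B2 = {p2, q1, q3}
  B3 = {q0}
p0 ∈ B0, q0 ∈ B3 → different blocks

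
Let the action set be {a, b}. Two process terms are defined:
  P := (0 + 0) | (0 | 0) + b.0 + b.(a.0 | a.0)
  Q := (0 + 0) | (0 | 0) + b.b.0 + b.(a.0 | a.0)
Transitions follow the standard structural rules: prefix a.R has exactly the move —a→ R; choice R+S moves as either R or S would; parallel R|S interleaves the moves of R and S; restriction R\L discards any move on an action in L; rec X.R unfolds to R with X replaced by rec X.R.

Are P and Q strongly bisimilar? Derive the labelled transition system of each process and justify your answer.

not bisimilar

P's transition system — 6 states:
  s0 = (0 + 0) | (0 | 0) + b.0 + b.(a.0 | a.0) :: -b-> s1, -b-> s2
  s1 = 0 :: ∅
  s2 = a.0 | a.0 :: -a-> s3, -a-> s4
  s3 = 0 | a.0 :: -a-> s5
  s4 = a.0 | 0 :: -a-> s5
  s5 = 0 | 0 :: ∅
Q's transition system — 7 states:
  t0 = (0 + 0) | (0 | 0) + b.b.0 + b.(a.0 | a.0) :: -b-> t1, -b-> t2
  t1 = a.0 | a.0 :: -a-> t3, -a-> t4
  t2 = b.0 :: -b-> t5
  t3 = 0 | a.0 :: -a-> t6
  t4 = a.0 | 0 :: -a-> t6
  t5 = 0 :: ∅
  t6 = 0 | 0 :: ∅
Partition-refinement fixed point:
  B0 = {s0}
  B1 = {s2, t1}
  B2 = {s3, s4, t3, t4}
  B3 = {s1, s5, t5, t6}
  B4 = {t0}
  B5 = {t2}
s0 ∈ B0, t0 ∈ B4 → different blocks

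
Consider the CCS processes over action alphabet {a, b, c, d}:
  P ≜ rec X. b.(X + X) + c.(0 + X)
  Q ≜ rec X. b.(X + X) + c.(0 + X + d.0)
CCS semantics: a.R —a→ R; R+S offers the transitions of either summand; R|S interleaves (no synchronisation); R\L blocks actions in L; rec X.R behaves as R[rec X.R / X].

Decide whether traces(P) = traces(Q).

NO — witness ⟨cd⟩

P's transition system — 3 states:
  u0 = rec X. b.(X + X) + c.(0 + X) has moves --b--▸ u1, --c--▸ u2
  u1 = (rec X. b.(X + X) + c.(0 + X)) + (rec X. b.(X + X) + c.(0 + X)) has moves --b--▸ u1, --c--▸ u2
  u2 = 0 + (rec X. b.(X + X) + c.(0 + X)) has moves --b--▸ u1, --c--▸ u2
Q's transition system — 4 states:
  v0 = rec X. b.(X + X) + c.(0 + X + d.0) has moves --b--▸ v1, --c--▸ v2
  v1 = (rec X. b.(X + X) + c.(0 + X + d.0)) + (rec X. b.(X + X) + c.(0 + X + d.0)) has moves --b--▸ v1, --c--▸ v2
  v2 = 0 + (rec X. b.(X + X) + c.(0 + X + d.0)) + d.0 has moves --b--▸ v1, --c--▸ v2, --d--▸ v3
  v3 = 0 has moves ∅
Executing cd from Q (initial set {v0}):
  [1] c ⇒ {v2}
  [2] d ⇒ {v3}
  — Q admits the full trace.
Executing cd from P (initial set {u0}):
  [1] c ⇒ {u2}
  [2] d ⇒ ∅ (P stuck)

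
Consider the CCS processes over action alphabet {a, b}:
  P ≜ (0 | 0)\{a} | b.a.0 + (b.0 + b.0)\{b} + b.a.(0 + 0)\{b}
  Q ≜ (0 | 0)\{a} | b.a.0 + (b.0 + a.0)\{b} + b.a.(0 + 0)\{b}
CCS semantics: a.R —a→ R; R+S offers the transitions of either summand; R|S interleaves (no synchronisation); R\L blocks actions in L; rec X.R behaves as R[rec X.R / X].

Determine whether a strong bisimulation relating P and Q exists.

not bisimilar

Reachable graph of P (5 states):
  p0 = (0 | 0)\{a} | b.a.0 + (b.0 + b.0)\{b} + b.a.(0 + 0)\{b} ⊢ =b=> p1, =b=> p2
  p1 = (0 | 0)\{a} | a.0 ⊢ =a=> p3
  p2 = a.(0 + 0)\{b} ⊢ =a=> p4
  p3 = (0 | 0)\{a} | 0 ⊢ deadlocked
  p4 = (0 + 0)\{b} ⊢ deadlocked
Reachable graph of Q (6 states):
  q0 = (0 | 0)\{a} | b.a.0 + (b.0 + a.0)\{b} + b.a.(0 + 0)\{b} ⊢ =a=> q1, =b=> q2, =b=> q3
  q1 = 0\{b} ⊢ deadlocked
  q2 = (0 | 0)\{a} | a.0 ⊢ =a=> q4
  q3 = a.(0 + 0)\{b} ⊢ =a=> q5
  q4 = (0 | 0)\{a} | 0 ⊢ deadlocked
  q5 = (0 + 0)\{b} ⊢ deadlocked
Coarsest stable partition (strong bisimilarity classes):
  B0 = {p0}
  B1 = {p1, p2, q2, q3}
  B2 = {p3, p4, q1, q4, q5}
  B3 = {q0}
p0 ∈ B0, q0 ∈ B3 → different blocks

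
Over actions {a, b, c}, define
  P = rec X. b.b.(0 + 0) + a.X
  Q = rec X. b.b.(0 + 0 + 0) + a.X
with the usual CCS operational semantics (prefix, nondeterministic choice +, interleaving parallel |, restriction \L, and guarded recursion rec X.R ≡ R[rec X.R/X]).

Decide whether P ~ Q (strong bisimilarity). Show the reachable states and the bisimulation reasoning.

bisimilar

P's transition system — 3 states:
  s0 = rec X. b.b.(0 + 0) + a.X | -a-> s0, -b-> s1
  s1 = b.(0 + 0) | -b-> s2
  s2 = 0 + 0 | (no moves)
Q's transition system — 3 states:
  t0 = rec X. b.b.(0 + 0 + 0) + a.X | -a-> t0, -b-> t1
  t1 = b.(0 + 0 + 0) | -b-> t2
  t2 = 0 + 0 + 0 | (no moves)
Partition-refinement fixed point:
  B0 = {s0, t0}
  B1 = {s1, t1}
  B2 = {s2, t2}
s0 ∈ B0, t0 ∈ B0 → same block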